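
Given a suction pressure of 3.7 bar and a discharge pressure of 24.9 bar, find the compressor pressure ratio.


PR = P_high / P_low
PR = 24.9 / 3.7
PR = 6.73

6.73


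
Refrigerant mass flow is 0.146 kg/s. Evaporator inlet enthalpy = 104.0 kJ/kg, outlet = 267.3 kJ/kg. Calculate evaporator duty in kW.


dh = 267.3 - 104.0 = 163.3 kJ/kg
Q_evap = m_dot * dh = 0.146 * 163.3
Q_evap = 23.84 kW

23.84


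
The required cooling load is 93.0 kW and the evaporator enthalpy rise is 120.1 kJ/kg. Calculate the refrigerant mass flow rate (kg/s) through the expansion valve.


m_dot = Q / dh
m_dot = 93.0 / 120.1
m_dot = 0.7744 kg/s

0.7744


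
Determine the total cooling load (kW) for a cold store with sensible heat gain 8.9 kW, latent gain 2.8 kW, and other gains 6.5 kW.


Q_total = Q_s + Q_l + Q_misc
Q_total = 8.9 + 2.8 + 6.5
Q_total = 18.2 kW

18.2


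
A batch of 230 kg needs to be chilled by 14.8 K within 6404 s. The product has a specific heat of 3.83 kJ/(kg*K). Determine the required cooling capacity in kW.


Q = m * cp * dT / t
Q = 230 * 3.83 * 14.8 / 6404
Q = 2.036 kW

2.036


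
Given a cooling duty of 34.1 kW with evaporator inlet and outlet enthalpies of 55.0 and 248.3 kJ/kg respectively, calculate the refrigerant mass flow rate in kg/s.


dh = 248.3 - 55.0 = 193.3 kJ/kg
m_dot = Q / dh = 34.1 / 193.3 = 0.1764 kg/s

0.1764


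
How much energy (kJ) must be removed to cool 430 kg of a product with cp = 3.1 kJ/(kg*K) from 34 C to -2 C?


dT = 34 - (-2) = 36 K
Q = m * cp * dT = 430 * 3.1 * 36
Q = 47988 kJ

47988


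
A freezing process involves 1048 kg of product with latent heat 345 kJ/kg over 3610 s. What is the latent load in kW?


Q_lat = m * h_fg / t
Q_lat = 1048 * 345 / 3610
Q_lat = 100.16 kW

100.16


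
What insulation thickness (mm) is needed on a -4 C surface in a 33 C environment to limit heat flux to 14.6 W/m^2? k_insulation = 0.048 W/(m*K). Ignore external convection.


dT = 33 - (-4) = 37 K
thickness = k * dT / q_max * 1000
thickness = 0.048 * 37 / 14.6 * 1000
thickness = 121.6 mm

121.6


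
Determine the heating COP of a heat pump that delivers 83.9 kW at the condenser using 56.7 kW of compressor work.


COP_hp = Q_cond / W
COP_hp = 83.9 / 56.7
COP_hp = 1.48

1.48


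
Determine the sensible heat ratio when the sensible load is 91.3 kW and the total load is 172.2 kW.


SHR = Q_sensible / Q_total
SHR = 91.3 / 172.2
SHR = 0.53

0.53


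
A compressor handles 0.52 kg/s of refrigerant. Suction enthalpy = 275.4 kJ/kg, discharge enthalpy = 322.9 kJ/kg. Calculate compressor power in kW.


dh = 322.9 - 275.4 = 47.5 kJ/kg
W = m_dot * dh = 0.52 * 47.5 = 24.7 kW

24.7


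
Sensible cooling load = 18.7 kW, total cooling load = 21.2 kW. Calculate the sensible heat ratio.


SHR = Q_sensible / Q_total
SHR = 18.7 / 21.2
SHR = 0.882

0.882


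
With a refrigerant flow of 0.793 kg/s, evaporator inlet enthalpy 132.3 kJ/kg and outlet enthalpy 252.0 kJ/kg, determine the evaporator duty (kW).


dh = 252.0 - 132.3 = 119.7 kJ/kg
Q_evap = m_dot * dh = 0.793 * 119.7
Q_evap = 94.92 kW

94.92


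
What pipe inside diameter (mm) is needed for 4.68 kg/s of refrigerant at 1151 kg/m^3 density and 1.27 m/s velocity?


A = m_dot / (rho * v) = 4.68 / (1151 * 1.27) = 0.003201598063 m^2
d = sqrt(4*A/pi) * 1000
d = 63.8 mm

63.8


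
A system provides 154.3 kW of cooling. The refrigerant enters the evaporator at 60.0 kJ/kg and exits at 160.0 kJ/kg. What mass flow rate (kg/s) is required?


dh = 160.0 - 60.0 = 100.0 kJ/kg
m_dot = Q / dh = 154.3 / 100.0 = 1.543 kg/s

1.543


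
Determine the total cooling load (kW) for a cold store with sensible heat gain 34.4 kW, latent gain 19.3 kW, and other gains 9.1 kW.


Q_total = Q_s + Q_l + Q_misc
Q_total = 34.4 + 19.3 + 9.1
Q_total = 62.8 kW

62.8


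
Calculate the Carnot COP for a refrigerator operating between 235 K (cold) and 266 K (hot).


dT = 266 - 235 = 31 K
COP_carnot = T_cold / dT = 235 / 31
COP_carnot = 7.581

7.581


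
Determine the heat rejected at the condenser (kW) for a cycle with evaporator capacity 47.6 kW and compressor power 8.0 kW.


Q_cond = Q_evap + W
Q_cond = 47.6 + 8.0
Q_cond = 55.6 kW

55.6


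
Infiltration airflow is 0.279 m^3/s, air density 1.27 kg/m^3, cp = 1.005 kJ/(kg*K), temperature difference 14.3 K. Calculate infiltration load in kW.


Q = V_dot * rho * cp * dT
Q = 0.279 * 1.27 * 1.005 * 14.3
Q = 5.092 kW

5.092


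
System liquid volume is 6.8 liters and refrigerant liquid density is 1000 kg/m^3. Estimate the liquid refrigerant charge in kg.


Charge = V * rho / 1000
Charge = 6.8 * 1000 / 1000
Charge = 6.8 kg

6.8


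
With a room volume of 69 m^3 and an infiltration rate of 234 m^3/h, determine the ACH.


ACH = flow / volume
ACH = 234 / 69
ACH = 3.391

3.391


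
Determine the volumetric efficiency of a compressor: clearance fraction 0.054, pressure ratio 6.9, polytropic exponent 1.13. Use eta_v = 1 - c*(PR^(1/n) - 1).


PR^(1/n) = 6.9^(1/1.13) = 5.52515325
eta_v = 1 - 0.054 * (5.52515325 - 1)
eta_v = 0.7556

0.7556


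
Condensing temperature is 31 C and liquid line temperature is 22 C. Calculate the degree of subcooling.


Subcooling = T_cond - T_liquid
Subcooling = 31 - 22
Subcooling = 9 K

9


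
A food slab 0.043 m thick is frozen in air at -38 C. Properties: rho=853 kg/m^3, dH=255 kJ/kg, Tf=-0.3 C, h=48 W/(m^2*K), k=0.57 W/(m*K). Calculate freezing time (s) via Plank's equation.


dT = -0.3 - (-38) = 37.7 K
term1 = a/(2h) = 0.043/(2*48) = 0.0004479166667
term2 = a^2/(8k) = 0.043^2/(8*0.57) = 0.0004054824561
t = rho*dH*1000/dT * (term1 + term2)
t = 853*255*1000/37.7 * (0.0004479166667 + 0.0004054824561)
t = 4924 s

4924


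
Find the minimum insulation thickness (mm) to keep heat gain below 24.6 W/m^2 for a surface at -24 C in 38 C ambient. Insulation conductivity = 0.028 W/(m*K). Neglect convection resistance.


dT = 38 - (-24) = 62 K
thickness = k * dT / q_max * 1000
thickness = 0.028 * 62 / 24.6 * 1000
thickness = 70.6 mm

70.6


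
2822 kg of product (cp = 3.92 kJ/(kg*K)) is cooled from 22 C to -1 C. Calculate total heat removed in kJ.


dT = 22 - (-1) = 23 K
Q = m * cp * dT = 2822 * 3.92 * 23
Q = 254432 kJ

254432


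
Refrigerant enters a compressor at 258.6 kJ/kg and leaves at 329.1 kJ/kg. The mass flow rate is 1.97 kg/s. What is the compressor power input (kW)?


dh = 329.1 - 258.6 = 70.5 kJ/kg
W = m_dot * dh = 1.97 * 70.5 = 138.89 kW

138.89


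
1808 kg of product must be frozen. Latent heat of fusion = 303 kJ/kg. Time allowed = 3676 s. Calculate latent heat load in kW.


Q_lat = m * h_fg / t
Q_lat = 1808 * 303 / 3676
Q_lat = 149.03 kW

149.03


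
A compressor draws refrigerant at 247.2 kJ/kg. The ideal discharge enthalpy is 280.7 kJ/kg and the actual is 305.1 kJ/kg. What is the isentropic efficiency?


dh_ideal = 280.7 - 247.2 = 33.5 kJ/kg
dh_actual = 305.1 - 247.2 = 57.9 kJ/kg
eta_s = dh_ideal / dh_actual = 33.5 / 57.9
eta_s = 0.5786

0.5786


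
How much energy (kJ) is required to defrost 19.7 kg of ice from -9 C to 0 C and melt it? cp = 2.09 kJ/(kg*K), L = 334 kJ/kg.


Sensible heat = cp * dT = 2.09 * 9 = 18.81 kJ/kg
Total per kg = 18.81 + 334 = 352.81 kJ/kg
Q = m * total = 19.7 * 352.81
Q = 6950.4 kJ

6950.4


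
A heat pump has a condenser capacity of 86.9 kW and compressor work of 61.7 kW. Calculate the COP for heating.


COP_hp = Q_cond / W
COP_hp = 86.9 / 61.7
COP_hp = 1.408

1.408


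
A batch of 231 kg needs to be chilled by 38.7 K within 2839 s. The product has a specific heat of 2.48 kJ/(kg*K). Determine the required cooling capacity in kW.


Q = m * cp * dT / t
Q = 231 * 2.48 * 38.7 / 2839
Q = 7.809 kW

7.809


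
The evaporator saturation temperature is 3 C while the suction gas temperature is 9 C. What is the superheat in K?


Superheat = T_suction - T_evap
Superheat = 9 - (3)
Superheat = 6 K

6


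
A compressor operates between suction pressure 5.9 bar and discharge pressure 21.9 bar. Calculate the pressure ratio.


PR = P_high / P_low
PR = 21.9 / 5.9
PR = 3.712

3.712


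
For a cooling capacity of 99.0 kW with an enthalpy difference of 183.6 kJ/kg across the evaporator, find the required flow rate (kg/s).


m_dot = Q / dh
m_dot = 99.0 / 183.6
m_dot = 0.5392 kg/s

0.5392


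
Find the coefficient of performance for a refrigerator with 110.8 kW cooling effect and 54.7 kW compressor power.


COP = Q_evap / W
COP = 110.8 / 54.7
COP = 2.026

2.026


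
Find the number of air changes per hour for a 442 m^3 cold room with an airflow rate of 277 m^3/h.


ACH = flow / volume
ACH = 277 / 442
ACH = 0.627

0.627


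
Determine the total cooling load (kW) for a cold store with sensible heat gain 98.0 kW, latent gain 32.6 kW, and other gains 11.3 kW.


Q_total = Q_s + Q_l + Q_misc
Q_total = 98.0 + 32.6 + 11.3
Q_total = 141.9 kW

141.9


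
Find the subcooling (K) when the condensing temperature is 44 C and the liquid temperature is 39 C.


Subcooling = T_cond - T_liquid
Subcooling = 44 - 39
Subcooling = 5 K

5


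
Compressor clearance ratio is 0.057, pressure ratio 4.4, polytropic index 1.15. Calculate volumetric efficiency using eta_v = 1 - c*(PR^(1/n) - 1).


PR^(1/n) = 4.4^(1/1.15) = 3.62680384
eta_v = 1 - 0.057 * (3.62680384 - 1)
eta_v = 0.8503

0.8503


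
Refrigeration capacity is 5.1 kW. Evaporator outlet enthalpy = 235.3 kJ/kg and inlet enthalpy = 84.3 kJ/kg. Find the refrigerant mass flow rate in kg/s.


dh = 235.3 - 84.3 = 151.0 kJ/kg
m_dot = Q / dh = 5.1 / 151.0 = 0.0338 kg/s

0.0338


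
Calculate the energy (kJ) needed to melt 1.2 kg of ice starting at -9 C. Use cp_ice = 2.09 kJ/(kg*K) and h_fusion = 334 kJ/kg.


Sensible heat = cp * dT = 2.09 * 9 = 18.81 kJ/kg
Total per kg = 18.81 + 334 = 352.81 kJ/kg
Q = m * total = 1.2 * 352.81
Q = 423.4 kJ

423.4


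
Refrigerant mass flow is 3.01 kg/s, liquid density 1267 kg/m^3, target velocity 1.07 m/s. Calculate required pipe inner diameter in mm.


A = m_dot / (rho * v) = 3.01 / (1267 * 1.07) = 0.002220271596 m^2
d = sqrt(4*A/pi) * 1000
d = 53.2 mm

53.2


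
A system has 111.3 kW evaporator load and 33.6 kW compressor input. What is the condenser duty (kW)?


Q_cond = Q_evap + W
Q_cond = 111.3 + 33.6
Q_cond = 144.9 kW

144.9


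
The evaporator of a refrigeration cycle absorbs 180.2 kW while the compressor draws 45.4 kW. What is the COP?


COP = Q_evap / W
COP = 180.2 / 45.4
COP = 3.969

3.969


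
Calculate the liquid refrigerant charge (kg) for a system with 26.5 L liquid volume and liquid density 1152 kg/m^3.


Charge = V * rho / 1000
Charge = 26.5 * 1152 / 1000
Charge = 30.53 kg

30.53


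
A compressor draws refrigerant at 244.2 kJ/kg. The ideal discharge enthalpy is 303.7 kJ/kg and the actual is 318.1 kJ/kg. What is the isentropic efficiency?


dh_ideal = 303.7 - 244.2 = 59.5 kJ/kg
dh_actual = 318.1 - 244.2 = 73.9 kJ/kg
eta_s = dh_ideal / dh_actual = 59.5 / 73.9
eta_s = 0.8051

0.8051


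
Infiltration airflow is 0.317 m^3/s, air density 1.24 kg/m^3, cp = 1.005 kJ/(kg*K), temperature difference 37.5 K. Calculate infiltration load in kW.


Q = V_dot * rho * cp * dT
Q = 0.317 * 1.24 * 1.005 * 37.5
Q = 14.814 kW

14.814


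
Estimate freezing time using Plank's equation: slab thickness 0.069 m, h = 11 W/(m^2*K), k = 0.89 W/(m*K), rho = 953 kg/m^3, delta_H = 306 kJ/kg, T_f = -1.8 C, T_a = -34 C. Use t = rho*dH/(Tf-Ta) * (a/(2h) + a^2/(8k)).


dT = -1.8 - (-34) = 32.2 K
term1 = a/(2h) = 0.069/(2*11) = 0.003136363636
term2 = a^2/(8k) = 0.069^2/(8*0.89) = 0.0006686797753
t = rho*dH*1000/dT * (term1 + term2)
t = 953*306*1000/32.2 * (0.003136363636 + 0.0006686797753)
t = 34460 s

34460


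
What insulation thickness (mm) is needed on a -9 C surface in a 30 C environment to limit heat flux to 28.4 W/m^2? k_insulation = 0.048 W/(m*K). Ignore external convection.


dT = 30 - (-9) = 39 K
thickness = k * dT / q_max * 1000
thickness = 0.048 * 39 / 28.4 * 1000
thickness = 65.9 mm

65.9


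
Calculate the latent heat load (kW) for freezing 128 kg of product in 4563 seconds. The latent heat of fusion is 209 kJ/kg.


Q_lat = m * h_fg / t
Q_lat = 128 * 209 / 4563
Q_lat = 5.86 kW

5.86


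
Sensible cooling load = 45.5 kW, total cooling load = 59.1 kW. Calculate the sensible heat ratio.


SHR = Q_sensible / Q_total
SHR = 45.5 / 59.1
SHR = 0.77

0.77


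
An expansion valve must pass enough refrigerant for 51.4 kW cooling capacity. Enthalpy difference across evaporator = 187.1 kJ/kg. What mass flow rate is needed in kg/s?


m_dot = Q / dh
m_dot = 51.4 / 187.1
m_dot = 0.2747 kg/s

0.2747


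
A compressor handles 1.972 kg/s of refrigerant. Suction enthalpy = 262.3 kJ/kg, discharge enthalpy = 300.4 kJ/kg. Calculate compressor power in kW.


dh = 300.4 - 262.3 = 38.1 kJ/kg
W = m_dot * dh = 1.972 * 38.1 = 75.13 kW

75.13


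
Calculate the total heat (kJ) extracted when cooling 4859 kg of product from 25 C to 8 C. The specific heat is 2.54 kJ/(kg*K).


dT = 25 - (8) = 17 K
Q = m * cp * dT = 4859 * 2.54 * 17
Q = 209812 kJ

209812


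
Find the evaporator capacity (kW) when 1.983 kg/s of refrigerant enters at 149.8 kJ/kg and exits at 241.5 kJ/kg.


dh = 241.5 - 149.8 = 91.7 kJ/kg
Q_evap = m_dot * dh = 1.983 * 91.7
Q_evap = 181.84 kW

181.84


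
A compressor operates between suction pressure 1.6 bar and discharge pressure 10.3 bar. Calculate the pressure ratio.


PR = P_high / P_low
PR = 10.3 / 1.6
PR = 6.438

6.438


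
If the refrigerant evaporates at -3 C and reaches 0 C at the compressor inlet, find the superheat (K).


Superheat = T_suction - T_evap
Superheat = 0 - (-3)
Superheat = 3 K

3


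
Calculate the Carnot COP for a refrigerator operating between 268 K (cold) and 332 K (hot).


dT = 332 - 268 = 64 K
COP_carnot = T_cold / dT = 268 / 64
COP_carnot = 4.188

4.188


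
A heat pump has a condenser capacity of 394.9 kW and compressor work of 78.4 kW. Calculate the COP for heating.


COP_hp = Q_cond / W
COP_hp = 394.9 / 78.4
COP_hp = 5.037

5.037


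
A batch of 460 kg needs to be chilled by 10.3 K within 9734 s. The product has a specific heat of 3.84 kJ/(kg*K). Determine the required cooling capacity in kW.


Q = m * cp * dT / t
Q = 460 * 3.84 * 10.3 / 9734
Q = 1.869 kW

1.869


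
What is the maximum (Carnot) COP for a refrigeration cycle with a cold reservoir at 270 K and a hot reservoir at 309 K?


dT = 309 - 270 = 39 K
COP_carnot = T_cold / dT = 270 / 39
COP_carnot = 6.923

6.923


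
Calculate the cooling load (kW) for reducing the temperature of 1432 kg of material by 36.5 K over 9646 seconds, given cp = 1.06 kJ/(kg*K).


Q = m * cp * dT / t
Q = 1432 * 1.06 * 36.5 / 9646
Q = 5.744 kW

5.744


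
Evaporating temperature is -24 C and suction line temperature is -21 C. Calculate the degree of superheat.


Superheat = T_suction - T_evap
Superheat = -21 - (-24)
Superheat = 3 K

3


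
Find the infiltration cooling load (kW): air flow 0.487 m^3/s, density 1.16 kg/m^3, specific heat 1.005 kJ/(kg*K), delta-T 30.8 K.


Q = V_dot * rho * cp * dT
Q = 0.487 * 1.16 * 1.005 * 30.8
Q = 17.487 kW

17.487


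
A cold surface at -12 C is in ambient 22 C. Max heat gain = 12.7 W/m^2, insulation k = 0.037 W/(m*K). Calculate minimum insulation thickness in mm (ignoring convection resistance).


dT = 22 - (-12) = 34 K
thickness = k * dT / q_max * 1000
thickness = 0.037 * 34 / 12.7 * 1000
thickness = 99.1 mm

99.1


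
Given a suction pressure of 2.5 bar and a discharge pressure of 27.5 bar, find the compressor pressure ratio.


PR = P_high / P_low
PR = 27.5 / 2.5
PR = 11.0

11.0


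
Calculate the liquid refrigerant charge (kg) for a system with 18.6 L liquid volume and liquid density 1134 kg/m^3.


Charge = V * rho / 1000
Charge = 18.6 * 1134 / 1000
Charge = 21.09 kg

21.09


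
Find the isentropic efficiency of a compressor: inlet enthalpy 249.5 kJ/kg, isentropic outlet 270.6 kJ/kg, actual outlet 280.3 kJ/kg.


dh_ideal = 270.6 - 249.5 = 21.1 kJ/kg
dh_actual = 280.3 - 249.5 = 30.8 kJ/kg
eta_s = dh_ideal / dh_actual = 21.1 / 30.8
eta_s = 0.6851

0.6851


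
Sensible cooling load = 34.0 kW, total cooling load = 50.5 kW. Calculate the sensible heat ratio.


SHR = Q_sensible / Q_total
SHR = 34.0 / 50.5
SHR = 0.673

0.673


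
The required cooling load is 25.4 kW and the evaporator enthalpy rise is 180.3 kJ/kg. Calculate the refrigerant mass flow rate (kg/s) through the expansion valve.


m_dot = Q / dh
m_dot = 25.4 / 180.3
m_dot = 0.1409 kg/s

0.1409


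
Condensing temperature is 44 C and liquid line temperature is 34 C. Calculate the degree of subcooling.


Subcooling = T_cond - T_liquid
Subcooling = 44 - 34
Subcooling = 10 K

10


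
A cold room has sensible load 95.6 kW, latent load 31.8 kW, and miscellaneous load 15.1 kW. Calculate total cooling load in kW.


Q_total = Q_s + Q_l + Q_misc
Q_total = 95.6 + 31.8 + 15.1
Q_total = 142.5 kW

142.5


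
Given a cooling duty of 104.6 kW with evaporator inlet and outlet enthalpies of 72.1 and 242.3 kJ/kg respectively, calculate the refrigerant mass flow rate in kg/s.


dh = 242.3 - 72.1 = 170.2 kJ/kg
m_dot = Q / dh = 104.6 / 170.2 = 0.6146 kg/s

0.6146


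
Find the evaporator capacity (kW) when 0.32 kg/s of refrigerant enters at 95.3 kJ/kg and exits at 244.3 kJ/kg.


dh = 244.3 - 95.3 = 149.0 kJ/kg
Q_evap = m_dot * dh = 0.32 * 149.0
Q_evap = 47.68 kW

47.68


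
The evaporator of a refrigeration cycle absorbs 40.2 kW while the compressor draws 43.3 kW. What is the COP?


COP = Q_evap / W
COP = 40.2 / 43.3
COP = 0.928

0.928


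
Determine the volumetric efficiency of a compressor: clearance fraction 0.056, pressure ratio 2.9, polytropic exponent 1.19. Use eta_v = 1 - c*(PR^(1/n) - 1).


PR^(1/n) = 2.9^(1/1.19) = 2.44663817
eta_v = 1 - 0.056 * (2.44663817 - 1)
eta_v = 0.919

0.919


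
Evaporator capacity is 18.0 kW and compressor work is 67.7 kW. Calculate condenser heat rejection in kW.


Q_cond = Q_evap + W
Q_cond = 18.0 + 67.7
Q_cond = 85.7 kW

85.7


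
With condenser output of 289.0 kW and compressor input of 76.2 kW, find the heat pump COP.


COP_hp = Q_cond / W
COP_hp = 289.0 / 76.2
COP_hp = 3.793

3.793


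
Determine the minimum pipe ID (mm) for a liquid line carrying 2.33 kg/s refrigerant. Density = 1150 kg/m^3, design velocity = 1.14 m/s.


A = m_dot / (rho * v) = 2.33 / (1150 * 1.14) = 0.00177726926 m^2
d = sqrt(4*A/pi) * 1000
d = 47.6 mm

47.6


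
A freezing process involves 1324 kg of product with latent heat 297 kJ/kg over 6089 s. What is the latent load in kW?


Q_lat = m * h_fg / t
Q_lat = 1324 * 297 / 6089
Q_lat = 64.58 kW

64.58


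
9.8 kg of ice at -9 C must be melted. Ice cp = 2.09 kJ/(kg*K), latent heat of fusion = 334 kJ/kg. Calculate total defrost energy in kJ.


Sensible heat = cp * dT = 2.09 * 9 = 18.81 kJ/kg
Total per kg = 18.81 + 334 = 352.81 kJ/kg
Q = m * total = 9.8 * 352.81
Q = 3457.5 kJ

3457.5


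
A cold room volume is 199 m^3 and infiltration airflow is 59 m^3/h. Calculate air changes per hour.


ACH = flow / volume
ACH = 59 / 199
ACH = 0.296

0.296


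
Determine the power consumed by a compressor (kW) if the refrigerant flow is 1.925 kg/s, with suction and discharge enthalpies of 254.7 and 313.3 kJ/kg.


dh = 313.3 - 254.7 = 58.6 kJ/kg
W = m_dot * dh = 1.925 * 58.6 = 112.81 kW

112.81


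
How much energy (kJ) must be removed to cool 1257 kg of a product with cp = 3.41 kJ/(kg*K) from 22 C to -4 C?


dT = 22 - (-4) = 26 K
Q = m * cp * dT = 1257 * 3.41 * 26
Q = 111446 kJ

111446


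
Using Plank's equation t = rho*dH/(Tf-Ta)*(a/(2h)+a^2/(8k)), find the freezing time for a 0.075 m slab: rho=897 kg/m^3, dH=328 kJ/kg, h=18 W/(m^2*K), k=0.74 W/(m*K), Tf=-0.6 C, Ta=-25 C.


dT = -0.6 - (-25) = 24.4 K
term1 = a/(2h) = 0.075/(2*18) = 0.002083333333
term2 = a^2/(8k) = 0.075^2/(8*0.74) = 0.0009501689189
t = rho*dH*1000/dT * (term1 + term2)
t = 897*328*1000/24.4 * (0.002083333333 + 0.0009501689189)
t = 36578 s

36578


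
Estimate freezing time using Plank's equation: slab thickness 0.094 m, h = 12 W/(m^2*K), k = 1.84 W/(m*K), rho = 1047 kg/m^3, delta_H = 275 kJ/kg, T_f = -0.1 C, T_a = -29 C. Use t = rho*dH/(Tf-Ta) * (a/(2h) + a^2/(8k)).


dT = -0.1 - (-29) = 28.9 K
term1 = a/(2h) = 0.094/(2*12) = 0.003916666667
term2 = a^2/(8k) = 0.094^2/(8*1.84) = 0.0006002717391
t = rho*dH*1000/dT * (term1 + term2)
t = 1047*275*1000/28.9 * (0.003916666667 + 0.0006002717391)
t = 45001 s

45001


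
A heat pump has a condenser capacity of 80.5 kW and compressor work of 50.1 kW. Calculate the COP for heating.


COP_hp = Q_cond / W
COP_hp = 80.5 / 50.1
COP_hp = 1.607

1.607


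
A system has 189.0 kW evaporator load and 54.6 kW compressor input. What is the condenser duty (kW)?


Q_cond = Q_evap + W
Q_cond = 189.0 + 54.6
Q_cond = 243.6 kW

243.6


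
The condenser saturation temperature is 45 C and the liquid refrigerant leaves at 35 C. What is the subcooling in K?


Subcooling = T_cond - T_liquid
Subcooling = 45 - 35
Subcooling = 10 K

10


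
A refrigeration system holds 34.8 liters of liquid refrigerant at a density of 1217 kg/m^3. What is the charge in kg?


Charge = V * rho / 1000
Charge = 34.8 * 1217 / 1000
Charge = 42.35 kg

42.35


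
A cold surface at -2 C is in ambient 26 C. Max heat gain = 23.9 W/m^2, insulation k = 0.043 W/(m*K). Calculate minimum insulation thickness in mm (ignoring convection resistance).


dT = 26 - (-2) = 28 K
thickness = k * dT / q_max * 1000
thickness = 0.043 * 28 / 23.9 * 1000
thickness = 50.4 mm

50.4


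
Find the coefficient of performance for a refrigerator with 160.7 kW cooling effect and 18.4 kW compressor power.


COP = Q_evap / W
COP = 160.7 / 18.4
COP = 8.734

8.734


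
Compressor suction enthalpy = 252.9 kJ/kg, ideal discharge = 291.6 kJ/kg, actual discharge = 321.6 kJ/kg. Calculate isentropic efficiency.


dh_ideal = 291.6 - 252.9 = 38.7 kJ/kg
dh_actual = 321.6 - 252.9 = 68.7 kJ/kg
eta_s = dh_ideal / dh_actual = 38.7 / 68.7
eta_s = 0.5633

0.5633


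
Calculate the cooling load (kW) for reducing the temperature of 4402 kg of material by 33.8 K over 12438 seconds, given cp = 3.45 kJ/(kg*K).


Q = m * cp * dT / t
Q = 4402 * 3.45 * 33.8 / 12438
Q = 41.27 kW

41.27


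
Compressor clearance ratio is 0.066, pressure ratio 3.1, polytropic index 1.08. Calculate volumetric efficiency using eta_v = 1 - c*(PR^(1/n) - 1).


PR^(1/n) = 3.1^(1/1.08) = 2.85078544
eta_v = 1 - 0.066 * (2.85078544 - 1)
eta_v = 0.8778

0.8778


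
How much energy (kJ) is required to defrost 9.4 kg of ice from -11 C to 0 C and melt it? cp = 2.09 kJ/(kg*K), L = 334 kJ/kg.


Sensible heat = cp * dT = 2.09 * 11 = 22.99 kJ/kg
Total per kg = 22.99 + 334 = 356.99 kJ/kg
Q = m * total = 9.4 * 356.99
Q = 3355.7 kJ

3355.7


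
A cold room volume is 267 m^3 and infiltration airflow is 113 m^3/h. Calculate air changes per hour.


ACH = flow / volume
ACH = 113 / 267
ACH = 0.423

0.423


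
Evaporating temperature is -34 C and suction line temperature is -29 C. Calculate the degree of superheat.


Superheat = T_suction - T_evap
Superheat = -29 - (-34)
Superheat = 5 K

5


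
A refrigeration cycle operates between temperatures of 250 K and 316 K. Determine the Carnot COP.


dT = 316 - 250 = 66 K
COP_carnot = T_cold / dT = 250 / 66
COP_carnot = 3.788

3.788


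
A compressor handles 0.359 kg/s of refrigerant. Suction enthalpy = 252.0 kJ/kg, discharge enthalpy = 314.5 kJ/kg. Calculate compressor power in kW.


dh = 314.5 - 252.0 = 62.5 kJ/kg
W = m_dot * dh = 0.359 * 62.5 = 22.44 kW

22.44


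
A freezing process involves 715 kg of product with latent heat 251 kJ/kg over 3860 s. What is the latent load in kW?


Q_lat = m * h_fg / t
Q_lat = 715 * 251 / 3860
Q_lat = 46.49 kW

46.49


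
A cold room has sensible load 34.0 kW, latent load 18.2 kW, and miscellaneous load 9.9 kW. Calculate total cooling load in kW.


Q_total = Q_s + Q_l + Q_misc
Q_total = 34.0 + 18.2 + 9.9
Q_total = 62.1 kW

62.1


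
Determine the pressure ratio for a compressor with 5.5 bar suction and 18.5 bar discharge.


PR = P_high / P_low
PR = 18.5 / 5.5
PR = 3.364

3.364


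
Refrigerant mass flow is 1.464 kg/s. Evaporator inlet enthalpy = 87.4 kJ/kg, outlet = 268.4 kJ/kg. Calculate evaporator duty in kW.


dh = 268.4 - 87.4 = 181.0 kJ/kg
Q_evap = m_dot * dh = 1.464 * 181.0
Q_evap = 264.98 kW

264.98


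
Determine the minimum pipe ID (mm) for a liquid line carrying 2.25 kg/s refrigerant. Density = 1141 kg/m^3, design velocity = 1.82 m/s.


A = m_dot / (rho * v) = 2.25 / (1141 * 1.82) = 0.001083491443 m^2
d = sqrt(4*A/pi) * 1000
d = 37.1 mm

37.1


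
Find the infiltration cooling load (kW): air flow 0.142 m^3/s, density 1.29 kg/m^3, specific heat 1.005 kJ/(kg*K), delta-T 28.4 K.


Q = V_dot * rho * cp * dT
Q = 0.142 * 1.29 * 1.005 * 28.4
Q = 5.228 kW

5.228


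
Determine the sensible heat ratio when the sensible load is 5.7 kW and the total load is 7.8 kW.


SHR = Q_sensible / Q_total
SHR = 5.7 / 7.8
SHR = 0.731

0.731


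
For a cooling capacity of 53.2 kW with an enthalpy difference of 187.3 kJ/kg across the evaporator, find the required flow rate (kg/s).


m_dot = Q / dh
m_dot = 53.2 / 187.3
m_dot = 0.284 kg/s

0.284


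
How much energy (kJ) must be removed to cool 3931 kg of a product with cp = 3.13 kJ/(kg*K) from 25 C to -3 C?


dT = 25 - (-3) = 28 K
Q = m * cp * dT = 3931 * 3.13 * 28
Q = 344513 kJ

344513


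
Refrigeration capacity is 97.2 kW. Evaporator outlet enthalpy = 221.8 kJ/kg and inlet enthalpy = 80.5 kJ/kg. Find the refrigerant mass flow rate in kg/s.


dh = 221.8 - 80.5 = 141.3 kJ/kg
m_dot = Q / dh = 97.2 / 141.3 = 0.6879 kg/s

0.6879


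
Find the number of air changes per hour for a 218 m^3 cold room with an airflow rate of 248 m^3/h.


ACH = flow / volume
ACH = 248 / 218
ACH = 1.138

1.138


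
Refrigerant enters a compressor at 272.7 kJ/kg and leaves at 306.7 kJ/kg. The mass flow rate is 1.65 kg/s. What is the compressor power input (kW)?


dh = 306.7 - 272.7 = 34.0 kJ/kg
W = m_dot * dh = 1.65 * 34.0 = 56.1 kW

56.1


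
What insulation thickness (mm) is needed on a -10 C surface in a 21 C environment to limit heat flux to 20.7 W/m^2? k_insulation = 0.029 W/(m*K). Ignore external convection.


dT = 21 - (-10) = 31 K
thickness = k * dT / q_max * 1000
thickness = 0.029 * 31 / 20.7 * 1000
thickness = 43.4 mm

43.4


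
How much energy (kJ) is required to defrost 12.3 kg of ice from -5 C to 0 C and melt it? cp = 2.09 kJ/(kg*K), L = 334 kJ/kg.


Sensible heat = cp * dT = 2.09 * 5 = 10.45 kJ/kg
Total per kg = 10.45 + 334 = 344.45 kJ/kg
Q = m * total = 12.3 * 344.45
Q = 4236.7 kJ

4236.7


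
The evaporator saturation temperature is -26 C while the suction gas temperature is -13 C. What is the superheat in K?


Superheat = T_suction - T_evap
Superheat = -13 - (-26)
Superheat = 13 K

13


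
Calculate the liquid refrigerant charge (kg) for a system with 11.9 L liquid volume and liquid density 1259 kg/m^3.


Charge = V * rho / 1000
Charge = 11.9 * 1259 / 1000
Charge = 14.98 kg

14.98


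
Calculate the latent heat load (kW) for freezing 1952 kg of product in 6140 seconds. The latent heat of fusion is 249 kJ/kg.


Q_lat = m * h_fg / t
Q_lat = 1952 * 249 / 6140
Q_lat = 79.16 kW

79.16


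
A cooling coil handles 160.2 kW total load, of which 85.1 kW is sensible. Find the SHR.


SHR = Q_sensible / Q_total
SHR = 85.1 / 160.2
SHR = 0.531

0.531


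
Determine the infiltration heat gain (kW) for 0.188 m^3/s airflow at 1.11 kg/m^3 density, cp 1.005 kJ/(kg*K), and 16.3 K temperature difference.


Q = V_dot * rho * cp * dT
Q = 0.188 * 1.11 * 1.005 * 16.3
Q = 3.418 kW

3.418


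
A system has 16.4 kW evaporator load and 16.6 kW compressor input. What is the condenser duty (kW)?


Q_cond = Q_evap + W
Q_cond = 16.4 + 16.6
Q_cond = 33.0 kW

33.0


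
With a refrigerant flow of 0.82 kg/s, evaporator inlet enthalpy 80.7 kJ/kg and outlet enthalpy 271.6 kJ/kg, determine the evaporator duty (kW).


dh = 271.6 - 80.7 = 190.9 kJ/kg
Q_evap = m_dot * dh = 0.82 * 190.9
Q_evap = 156.54 kW

156.54


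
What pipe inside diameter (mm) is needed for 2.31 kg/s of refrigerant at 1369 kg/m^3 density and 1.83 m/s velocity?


A = m_dot / (rho * v) = 2.31 / (1369 * 1.83) = 0.0009220563053 m^2
d = sqrt(4*A/pi) * 1000
d = 34.3 mm

34.3


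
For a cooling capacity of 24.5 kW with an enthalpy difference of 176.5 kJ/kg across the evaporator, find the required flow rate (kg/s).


m_dot = Q / dh
m_dot = 24.5 / 176.5
m_dot = 0.1388 kg/s

0.1388


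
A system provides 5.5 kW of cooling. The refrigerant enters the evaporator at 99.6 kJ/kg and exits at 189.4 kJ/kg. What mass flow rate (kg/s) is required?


dh = 189.4 - 99.6 = 89.8 kJ/kg
m_dot = Q / dh = 5.5 / 89.8 = 0.0612 kg/s

0.0612


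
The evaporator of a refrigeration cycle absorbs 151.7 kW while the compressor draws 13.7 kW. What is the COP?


COP = Q_evap / W
COP = 151.7 / 13.7
COP = 11.073

11.073


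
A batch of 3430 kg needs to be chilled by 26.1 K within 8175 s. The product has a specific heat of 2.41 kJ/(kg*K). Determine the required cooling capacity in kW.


Q = m * cp * dT / t
Q = 3430 * 2.41 * 26.1 / 8175
Q = 26.391 kW

26.391


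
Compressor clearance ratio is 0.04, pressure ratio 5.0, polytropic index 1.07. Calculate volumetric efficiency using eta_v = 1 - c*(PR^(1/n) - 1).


PR^(1/n) = 5.0^(1/1.07) = 4.50031584
eta_v = 1 - 0.04 * (4.50031584 - 1)
eta_v = 0.86

0.86


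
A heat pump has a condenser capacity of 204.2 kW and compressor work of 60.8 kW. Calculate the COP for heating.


COP_hp = Q_cond / W
COP_hp = 204.2 / 60.8
COP_hp = 3.359

3.359


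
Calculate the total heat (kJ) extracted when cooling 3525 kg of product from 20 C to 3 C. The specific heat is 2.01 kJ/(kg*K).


dT = 20 - (3) = 17 K
Q = m * cp * dT = 3525 * 2.01 * 17
Q = 120449 kJ

120449


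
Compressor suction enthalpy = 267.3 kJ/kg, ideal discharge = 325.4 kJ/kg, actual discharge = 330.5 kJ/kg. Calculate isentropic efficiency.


dh_ideal = 325.4 - 267.3 = 58.1 kJ/kg
dh_actual = 330.5 - 267.3 = 63.2 kJ/kg
eta_s = dh_ideal / dh_actual = 58.1 / 63.2
eta_s = 0.9193

0.9193


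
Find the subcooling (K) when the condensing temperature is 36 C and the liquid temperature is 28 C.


Subcooling = T_cond - T_liquid
Subcooling = 36 - 28
Subcooling = 8 K

8


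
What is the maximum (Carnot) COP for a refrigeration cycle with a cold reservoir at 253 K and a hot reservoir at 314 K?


dT = 314 - 253 = 61 K
COP_carnot = T_cold / dT = 253 / 61
COP_carnot = 4.148

4.148


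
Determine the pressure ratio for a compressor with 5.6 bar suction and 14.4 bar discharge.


PR = P_high / P_low
PR = 14.4 / 5.6
PR = 2.571

2.571


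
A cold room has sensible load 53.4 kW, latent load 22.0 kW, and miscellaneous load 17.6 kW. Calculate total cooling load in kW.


Q_total = Q_s + Q_l + Q_misc
Q_total = 53.4 + 22.0 + 17.6
Q_total = 93.0 kW

93.0


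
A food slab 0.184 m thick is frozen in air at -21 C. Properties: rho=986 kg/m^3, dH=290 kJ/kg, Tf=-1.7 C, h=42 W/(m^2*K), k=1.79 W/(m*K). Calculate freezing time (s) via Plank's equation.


dT = -1.7 - (-21) = 19.3 K
term1 = a/(2h) = 0.184/(2*42) = 0.00219047619
term2 = a^2/(8k) = 0.184^2/(8*1.79) = 0.00236424581
t = rho*dH*1000/dT * (term1 + term2)
t = 986*290*1000/19.3 * (0.00219047619 + 0.00236424581)
t = 67481 s

67481


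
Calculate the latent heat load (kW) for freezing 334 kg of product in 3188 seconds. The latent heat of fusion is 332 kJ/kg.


Q_lat = m * h_fg / t
Q_lat = 334 * 332 / 3188
Q_lat = 34.78 kW

34.78


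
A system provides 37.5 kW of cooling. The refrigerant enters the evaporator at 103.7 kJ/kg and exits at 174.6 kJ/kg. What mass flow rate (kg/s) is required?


dh = 174.6 - 103.7 = 70.9 kJ/kg
m_dot = Q / dh = 37.5 / 70.9 = 0.5289 kg/s

0.5289


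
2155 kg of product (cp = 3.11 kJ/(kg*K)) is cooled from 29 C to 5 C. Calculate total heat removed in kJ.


dT = 29 - (5) = 24 K
Q = m * cp * dT = 2155 * 3.11 * 24
Q = 160849 kJ

160849


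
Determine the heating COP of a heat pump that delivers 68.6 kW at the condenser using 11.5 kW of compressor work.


COP_hp = Q_cond / W
COP_hp = 68.6 / 11.5
COP_hp = 5.965

5.965


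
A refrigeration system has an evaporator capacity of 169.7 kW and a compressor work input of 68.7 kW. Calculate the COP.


COP = Q_evap / W
COP = 169.7 / 68.7
COP = 2.47

2.47


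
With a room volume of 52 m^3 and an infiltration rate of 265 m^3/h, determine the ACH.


ACH = flow / volume
ACH = 265 / 52
ACH = 5.096

5.096


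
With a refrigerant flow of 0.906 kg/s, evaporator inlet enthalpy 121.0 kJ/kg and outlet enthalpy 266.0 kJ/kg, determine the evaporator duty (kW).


dh = 266.0 - 121.0 = 145.0 kJ/kg
Q_evap = m_dot * dh = 0.906 * 145.0
Q_evap = 131.37 kW

131.37


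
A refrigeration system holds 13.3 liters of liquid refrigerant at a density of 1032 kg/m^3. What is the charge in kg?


Charge = V * rho / 1000
Charge = 13.3 * 1032 / 1000
Charge = 13.73 kg

13.73


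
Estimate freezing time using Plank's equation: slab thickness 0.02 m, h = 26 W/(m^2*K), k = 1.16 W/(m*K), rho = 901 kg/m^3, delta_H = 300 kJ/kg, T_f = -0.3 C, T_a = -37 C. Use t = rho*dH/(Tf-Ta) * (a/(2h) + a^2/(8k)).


dT = -0.3 - (-37) = 36.7 K
term1 = a/(2h) = 0.02/(2*26) = 0.0003846153846
term2 = a^2/(8k) = 0.02^2/(8*1.16) = 0.00004310344828
t = rho*dH*1000/dT * (term1 + term2)
t = 901*300*1000/36.7 * (0.0003846153846 + 0.00004310344828)
t = 3150 s

3150


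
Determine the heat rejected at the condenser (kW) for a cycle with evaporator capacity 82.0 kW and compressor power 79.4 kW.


Q_cond = Q_evap + W
Q_cond = 82.0 + 79.4
Q_cond = 161.4 kW

161.4


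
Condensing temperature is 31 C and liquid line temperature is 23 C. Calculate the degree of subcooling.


Subcooling = T_cond - T_liquid
Subcooling = 31 - 23
Subcooling = 8 K

8


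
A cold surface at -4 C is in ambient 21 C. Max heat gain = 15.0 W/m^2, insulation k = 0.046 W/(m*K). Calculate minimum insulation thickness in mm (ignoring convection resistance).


dT = 21 - (-4) = 25 K
thickness = k * dT / q_max * 1000
thickness = 0.046 * 25 / 15.0 * 1000
thickness = 76.7 mm

76.7


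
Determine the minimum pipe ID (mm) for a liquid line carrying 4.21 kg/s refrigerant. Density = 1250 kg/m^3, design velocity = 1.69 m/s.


A = m_dot / (rho * v) = 4.21 / (1250 * 1.69) = 0.001992899408 m^2
d = sqrt(4*A/pi) * 1000
d = 50.4 mm

50.4


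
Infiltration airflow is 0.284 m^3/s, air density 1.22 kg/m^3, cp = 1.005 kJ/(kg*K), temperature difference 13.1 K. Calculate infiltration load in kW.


Q = V_dot * rho * cp * dT
Q = 0.284 * 1.22 * 1.005 * 13.1
Q = 4.562 kW

4.562


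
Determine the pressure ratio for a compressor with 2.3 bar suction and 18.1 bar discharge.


PR = P_high / P_low
PR = 18.1 / 2.3
PR = 7.87

7.87


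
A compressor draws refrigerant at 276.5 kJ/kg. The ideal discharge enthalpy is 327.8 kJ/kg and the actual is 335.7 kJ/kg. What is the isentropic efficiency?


dh_ideal = 327.8 - 276.5 = 51.3 kJ/kg
dh_actual = 335.7 - 276.5 = 59.2 kJ/kg
eta_s = dh_ideal / dh_actual = 51.3 / 59.2
eta_s = 0.8666

0.8666


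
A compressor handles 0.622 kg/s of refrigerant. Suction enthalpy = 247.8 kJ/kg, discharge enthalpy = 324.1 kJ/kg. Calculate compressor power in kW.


dh = 324.1 - 247.8 = 76.3 kJ/kg
W = m_dot * dh = 0.622 * 76.3 = 47.46 kW

47.46


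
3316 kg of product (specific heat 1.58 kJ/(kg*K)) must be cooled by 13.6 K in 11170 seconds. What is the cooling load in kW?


Q = m * cp * dT / t
Q = 3316 * 1.58 * 13.6 / 11170
Q = 6.379 kW

6.379


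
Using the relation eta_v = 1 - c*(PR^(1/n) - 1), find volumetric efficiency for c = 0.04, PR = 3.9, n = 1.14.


PR^(1/n) = 3.9^(1/1.14) = 3.29972484
eta_v = 1 - 0.04 * (3.29972484 - 1)
eta_v = 0.908

0.908


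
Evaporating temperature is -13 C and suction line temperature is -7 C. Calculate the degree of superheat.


Superheat = T_suction - T_evap
Superheat = -7 - (-13)
Superheat = 6 K

6


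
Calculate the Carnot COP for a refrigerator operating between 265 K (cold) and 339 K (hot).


dT = 339 - 265 = 74 K
COP_carnot = T_cold / dT = 265 / 74
COP_carnot = 3.581

3.581


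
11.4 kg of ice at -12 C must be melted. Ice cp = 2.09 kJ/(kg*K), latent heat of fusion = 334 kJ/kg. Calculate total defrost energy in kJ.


Sensible heat = cp * dT = 2.09 * 12 = 25.08 kJ/kg
Total per kg = 25.08 + 334 = 359.08 kJ/kg
Q = m * total = 11.4 * 359.08
Q = 4093.5 kJ

4093.5


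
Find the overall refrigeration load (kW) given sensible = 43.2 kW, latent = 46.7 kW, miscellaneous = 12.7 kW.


Q_total = Q_s + Q_l + Q_misc
Q_total = 43.2 + 46.7 + 12.7
Q_total = 102.6 kW

102.6


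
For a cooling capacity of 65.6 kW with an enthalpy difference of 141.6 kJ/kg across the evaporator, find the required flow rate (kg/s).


m_dot = Q / dh
m_dot = 65.6 / 141.6
m_dot = 0.4633 kg/s

0.4633


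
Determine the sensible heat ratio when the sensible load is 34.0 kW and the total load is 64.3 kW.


SHR = Q_sensible / Q_total
SHR = 34.0 / 64.3
SHR = 0.529

0.529


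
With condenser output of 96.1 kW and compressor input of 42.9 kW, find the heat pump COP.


COP_hp = Q_cond / W
COP_hp = 96.1 / 42.9
COP_hp = 2.24

2.24


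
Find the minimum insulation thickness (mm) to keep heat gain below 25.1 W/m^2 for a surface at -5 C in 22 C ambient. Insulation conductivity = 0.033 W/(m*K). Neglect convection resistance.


dT = 22 - (-5) = 27 K
thickness = k * dT / q_max * 1000
thickness = 0.033 * 27 / 25.1 * 1000
thickness = 35.5 mm

35.5


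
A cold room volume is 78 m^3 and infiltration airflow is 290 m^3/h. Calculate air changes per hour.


ACH = flow / volume
ACH = 290 / 78
ACH = 3.718

3.718


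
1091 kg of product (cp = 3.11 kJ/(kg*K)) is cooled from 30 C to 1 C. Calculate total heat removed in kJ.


dT = 30 - (1) = 29 K
Q = m * cp * dT = 1091 * 3.11 * 29
Q = 98397 kJ

98397


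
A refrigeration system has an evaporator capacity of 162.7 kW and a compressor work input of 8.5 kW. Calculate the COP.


COP = Q_evap / W
COP = 162.7 / 8.5
COP = 19.141

19.141


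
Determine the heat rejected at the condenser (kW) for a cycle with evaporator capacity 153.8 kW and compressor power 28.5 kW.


Q_cond = Q_evap + W
Q_cond = 153.8 + 28.5
Q_cond = 182.3 kW

182.3


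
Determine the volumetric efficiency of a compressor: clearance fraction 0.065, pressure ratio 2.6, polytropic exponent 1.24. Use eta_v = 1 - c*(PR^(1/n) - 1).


PR^(1/n) = 2.6^(1/1.24) = 2.16100577
eta_v = 1 - 0.065 * (2.16100577 - 1)
eta_v = 0.9245

0.9245


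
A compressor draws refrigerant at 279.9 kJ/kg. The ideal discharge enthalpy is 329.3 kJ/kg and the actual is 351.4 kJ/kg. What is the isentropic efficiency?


dh_ideal = 329.3 - 279.9 = 49.4 kJ/kg
dh_actual = 351.4 - 279.9 = 71.5 kJ/kg
eta_s = dh_ideal / dh_actual = 49.4 / 71.5
eta_s = 0.6909

0.6909


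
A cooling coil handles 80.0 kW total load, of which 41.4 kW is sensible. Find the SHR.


SHR = Q_sensible / Q_total
SHR = 41.4 / 80.0
SHR = 0.518

0.518


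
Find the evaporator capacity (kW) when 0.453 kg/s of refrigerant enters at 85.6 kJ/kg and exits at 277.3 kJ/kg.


dh = 277.3 - 85.6 = 191.7 kJ/kg
Q_evap = m_dot * dh = 0.453 * 191.7
Q_evap = 86.84 kW

86.84


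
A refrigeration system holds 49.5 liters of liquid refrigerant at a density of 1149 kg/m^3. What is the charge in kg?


Charge = V * rho / 1000
Charge = 49.5 * 1149 / 1000
Charge = 56.88 kg

56.88


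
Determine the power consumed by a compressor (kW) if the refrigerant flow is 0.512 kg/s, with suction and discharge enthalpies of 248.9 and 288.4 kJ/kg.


dh = 288.4 - 248.9 = 39.5 kJ/kg
W = m_dot * dh = 0.512 * 39.5 = 20.22 kW

20.22
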